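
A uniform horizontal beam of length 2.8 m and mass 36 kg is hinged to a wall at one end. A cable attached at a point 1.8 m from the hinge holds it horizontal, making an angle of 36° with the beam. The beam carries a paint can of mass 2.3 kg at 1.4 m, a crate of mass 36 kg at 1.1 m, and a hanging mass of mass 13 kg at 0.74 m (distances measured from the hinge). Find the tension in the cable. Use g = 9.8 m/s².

Sum moments about the hinge (the unknown hinge reaction has zero arm there).
Beam weight: 36 × 9.8 = 352.8 N down at 1.4 m → arm 1.4 m, τ = 352.8 × 1.4 = 493.9 N·m clockwise.
Paint can: 2.3 × 9.8 = 22.54 N down at 1.4 m → arm 1.4 m, τ = 22.54 × 1.4 = 31.56 N·m clockwise.
Crate: 36 × 9.8 = 352.8 N down at 1.1 m → arm 1.1 m, τ = 352.8 × 1.1 = 388.1 N·m clockwise.
Hanging mass: 13 × 9.8 = 127.4 N down at 0.74 m → arm 0.74 m, τ = 127.4 × 0.74 = 94.28 N·m clockwise.
Total clockwise load moment = 1008 N·m.
The cable tension T acts at 1.8 m; only its component perpendicular to the beam, T sinθ, produces torque. sin 36° = 0.5878.
Setting net torque to zero: T × 1.8 × 0.5878 = 1008 → T = 1008 / 1.058 = 953 N.

T ≈ 953 N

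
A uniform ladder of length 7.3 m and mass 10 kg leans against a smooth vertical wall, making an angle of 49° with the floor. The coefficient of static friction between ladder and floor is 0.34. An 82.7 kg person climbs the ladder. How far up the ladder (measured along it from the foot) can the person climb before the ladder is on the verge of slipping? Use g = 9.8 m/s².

d ≈ 2.76 m

Take moments about the foot of the ladder.
Ladder weight 10×9.8 = 98 N acts at 3.65 m along the ladder; its horizontal arm is 3.65·cos49° = 2.395 m → τ = 234.7 N·m clockwise.
Person weight 82.7×9.8 = 810.5 N at distance d → arm d·cos49° → τ = 810.5·d·0.6561 clockwise.
Wall normal N at the top has arm L sinθ = 5.509 m counterclockwise, so Στ = 0 gives N·5.509 = 234.7 + 531.8·d.
ΣFy = 0 ⇒ N_floor = 908.5 N, so the maximum friction is μ_s·N_floor = 0.34×908.5 = 308.9 N. ΣFx = 0 ⇒ N_wall = f, so at the slipping point N = 308.9 N.
Substituting: 308.9×5.509 = 234.7 + 531.8·d ⇒ d = (1702 − 234.7) / 531.8 = 2.76 m.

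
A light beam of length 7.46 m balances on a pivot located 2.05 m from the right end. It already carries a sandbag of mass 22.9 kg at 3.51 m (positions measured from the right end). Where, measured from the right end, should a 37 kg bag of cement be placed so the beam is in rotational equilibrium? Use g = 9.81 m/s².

x ≈ 1.15 m from the right end

Taking torques about the pivot (at 2.05 m from the right end):
Sandbag: 22.9 × 9.81 = 224.6 N down at 3.51 m → arm 1.46 m, τ = 224.6 × 1.46 = 327.9 N·m counterclockwise.
Net moment of existing loads = 327.9 N·m counterclockwise.
The bag of cement weighs 37 × 9.81 = 363 N and must supply an equal clockwise moment, so its lever arm about the pivot is 327.9 / 363 = 0.903 m.
That puts it at 2.05 − 0.903 = 1.15 m from the right end.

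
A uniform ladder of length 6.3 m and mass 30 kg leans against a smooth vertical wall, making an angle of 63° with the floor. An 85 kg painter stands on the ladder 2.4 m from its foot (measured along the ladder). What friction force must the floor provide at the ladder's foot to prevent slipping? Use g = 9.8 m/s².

f ≈ 237 N

Choose the foot of the ladder as the axis so the floor normal and friction both act there and drop out.
Ladder weight 30×9.8 = 294 N acts at 3.15 m along the ladder; its horizontal arm is 3.15·cos63° = 1.43 m → τ = 420.4 N·m clockwise.
Painter: 85×9.8 = 833 N at 2.4 m → arm 1.09 m → τ = 908 N·m clockwise.
Wall normal N acts horizontally at the top; its moment arm is the height L sinθ = 6.3·sin63° = 5.613 m, counterclockwise.
For rotational equilibrium, N × 5.613 = 1328, so N = 237 N.
ΣFx = 0: friction at the foot balances the wall's push, so f = N_wall = 237 N.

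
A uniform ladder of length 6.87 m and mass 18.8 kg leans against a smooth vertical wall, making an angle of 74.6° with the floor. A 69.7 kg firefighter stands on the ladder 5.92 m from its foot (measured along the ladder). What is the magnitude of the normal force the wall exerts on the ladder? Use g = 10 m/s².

N_wall ≈ 191 N

About the foot of the ladder:
Ladder weight 18.8×10 = 188 N acts at 3.435 m along the ladder; its horizontal arm is 3.435·cos74.6° = 0.9122 m → τ = 171.5 N·m clockwise.
Firefighter: 69.7×10 = 697 N at 5.92 m → arm 1.572 m → τ = 1096 N·m clockwise.
Wall normal N acts horizontally at the top; its moment arm is the height L sinθ = 6.87·sin74.6° = 6.623 m, counterclockwise.
Στ = 0 ⇒ N × 6.623 = 1268 ⇒ N = 191 N.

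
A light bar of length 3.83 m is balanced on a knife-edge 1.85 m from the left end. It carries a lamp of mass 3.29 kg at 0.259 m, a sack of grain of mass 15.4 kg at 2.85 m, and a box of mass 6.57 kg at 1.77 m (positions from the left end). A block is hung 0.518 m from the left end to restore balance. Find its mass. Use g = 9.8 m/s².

Taking torques about the knife-edge (at 1.85 m from the left end):
Lamp: 3.29 × 9.8 = 32.24 N down at 0.259 m → arm 1.591 m, τ = 32.24 × 1.591 = 51.29 N·m counterclockwise.
Sack of grain: 15.4 × 9.8 = 150.9 N down at 2.85 m → arm 1 m, τ = 150.9 × 1 = 150.9 N·m clockwise.
Box: 6.57 × 9.8 = 64.39 N down at 1.77 m → arm 0.08 m, τ = 64.39 × 0.08 = 5.151 N·m counterclockwise.
Net moment of known loads = 94.46 N·m clockwise.
An unknown mass m at 0.518 m has arm 1.332 m; its moment is m·g·1.332 counterclockwise.
Balancing moments: m × 9.8 × 1.332 = 94.46, giving m = 94.46 / (9.8 × 1.332) = 7.24 kg.

m ≈ 7.24 kg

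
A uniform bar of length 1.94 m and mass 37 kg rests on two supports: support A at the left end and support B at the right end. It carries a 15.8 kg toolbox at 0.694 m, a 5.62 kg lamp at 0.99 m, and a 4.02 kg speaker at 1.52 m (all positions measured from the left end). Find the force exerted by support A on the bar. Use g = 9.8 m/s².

About support B:
Beam weight: 37 × 9.8 = 362.6 N down at 0.97 m → arm 0.97 m, τ = 362.6 × 0.97 = 351.7 N·m counterclockwise.
Toolbox: 15.8 × 9.8 = 154.8 N down at 0.694 m → arm 1.246 m, τ = 154.8 × 1.246 = 192.9 N·m counterclockwise.
Lamp: 5.62 × 9.8 = 55.08 N down at 0.99 m → arm 0.95 m, τ = 55.08 × 0.95 = 52.33 N·m counterclockwise.
Speaker: 4.02 × 9.8 = 39.4 N down at 1.52 m → arm 0.42 m, τ = 39.4 × 0.42 = 16.55 N·m counterclockwise.
Net load moment about support B = 613.5 N·m counterclockwise.
Reaction R at support A is upward at 0 m, arm 1.94 m → moment R × 1.94 clockwise.
Setting net torque to zero: R × 1.94 = 613.5 → R = 316 N.

R_A ≈ 316 N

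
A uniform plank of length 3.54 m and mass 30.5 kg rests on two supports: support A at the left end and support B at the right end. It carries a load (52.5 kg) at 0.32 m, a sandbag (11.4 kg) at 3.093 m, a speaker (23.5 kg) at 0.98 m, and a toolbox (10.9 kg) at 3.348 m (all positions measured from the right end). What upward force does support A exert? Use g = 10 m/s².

R_A ≈ 468 N

About support B:
Beam weight: 30.5 × 10 = 305 N down at 1.77 m → arm 1.77 m, τ = 305 × 1.77 = 539.9 N·m counterclockwise.
Load: 52.5 × 10 = 525 N down at 0.32 m → arm 0.32 m, τ = 525 × 0.32 = 168 N·m counterclockwise.
Sandbag: 11.4 × 10 = 114 N down at 3.093 m → arm 3.093 m, τ = 114 × 3.093 = 352.6 N·m counterclockwise.
Speaker: 23.5 × 10 = 235 N down at 0.98 m → arm 0.98 m, τ = 235 × 0.98 = 230.3 N·m counterclockwise.
Toolbox: 10.9 × 10 = 109 N down at 3.348 m → arm 3.348 m, τ = 109 × 3.348 = 364.9 N·m counterclockwise.
Net load moment about support B = 1656 N·m counterclockwise.
Reaction R at support A is upward at 3.54 m, arm 3.54 m → moment R × 3.54 clockwise.
Setting net torque to zero: R × 3.54 = 1656 → R = 468 N.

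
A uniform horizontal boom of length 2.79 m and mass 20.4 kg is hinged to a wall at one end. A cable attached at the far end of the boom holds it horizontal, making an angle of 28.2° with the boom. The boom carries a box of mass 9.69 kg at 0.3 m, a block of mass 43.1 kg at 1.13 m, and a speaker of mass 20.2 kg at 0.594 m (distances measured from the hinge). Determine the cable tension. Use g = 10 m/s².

T ≈ 698 N

Taking torques about the hinge:
Beam weight: 20.4 × 10 = 204 N down at 1.395 m → arm 1.395 m, τ = 204 × 1.395 = 284.6 N·m clockwise.
Box: 9.69 × 10 = 96.9 N down at 0.3 m → arm 0.3 m, τ = 96.9 × 0.3 = 29.07 N·m clockwise.
Block: 43.1 × 10 = 431 N down at 1.13 m → arm 1.13 m, τ = 431 × 1.13 = 487 N·m clockwise.
Speaker: 20.2 × 10 = 202 N down at 0.594 m → arm 0.594 m, τ = 202 × 0.594 = 120 N·m clockwise.
Total clockwise load moment = 920.7 N·m.
The cable tension T acts at 2.79 m; only its component perpendicular to the boom, T sinθ, produces torque. sin 28.2° = 0.4726.
Setting net torque to zero: T × 2.79 × 0.4726 = 920.7 → T = 920.7 / 1.319 = 698 N.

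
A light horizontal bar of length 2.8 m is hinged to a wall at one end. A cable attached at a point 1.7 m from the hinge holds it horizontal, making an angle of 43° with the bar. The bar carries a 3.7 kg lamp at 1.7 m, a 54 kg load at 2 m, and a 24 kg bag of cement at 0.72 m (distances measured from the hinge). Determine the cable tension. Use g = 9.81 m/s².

T ≈ 1110 N

Taking torques about the hinge:
Lamp: 3.7 × 9.81 = 36.3 N down at 1.7 m → arm 1.7 m, τ = 36.3 × 1.7 = 61.71 N·m clockwise.
Load: 54 × 9.81 = 529.7 N down at 2 m → arm 2 m, τ = 529.7 × 2 = 1059 N·m clockwise.
Bag of cement: 24 × 9.81 = 235.4 N down at 0.72 m → arm 0.72 m, τ = 235.4 × 0.72 = 169.5 N·m clockwise.
Total clockwise load moment = 1290 N·m.
The cable tension T acts at 1.7 m; only its component perpendicular to the bar, T sinθ, produces torque. sin 43° = 0.682.
For rotational equilibrium, T × 1.7 × 0.682 = 1290, so T = 1290 / 1.159 = 1110 N.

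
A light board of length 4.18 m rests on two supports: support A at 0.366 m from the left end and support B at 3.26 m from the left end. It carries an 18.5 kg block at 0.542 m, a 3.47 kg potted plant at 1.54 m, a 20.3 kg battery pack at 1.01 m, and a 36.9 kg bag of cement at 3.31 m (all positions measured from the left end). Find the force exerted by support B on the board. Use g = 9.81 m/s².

About support A:
Block: 18.5 × 9.81 = 181.5 N down at 0.542 m → arm 0.176 m, τ = 181.5 × 0.176 = 31.94 N·m clockwise.
Potted plant: 3.47 × 9.81 = 34.04 N down at 1.54 m → arm 1.174 m, τ = 34.04 × 1.174 = 39.96 N·m clockwise.
Battery pack: 20.3 × 9.81 = 199.1 N down at 1.01 m → arm 0.644 m, τ = 199.1 × 0.644 = 128.2 N·m clockwise.
Bag of cement: 36.9 × 9.81 = 362 N down at 3.31 m → arm 2.944 m, τ = 362 × 2.944 = 1066 N·m clockwise.
Net load moment about support A = 1266 N·m clockwise.
Reaction R at support B is upward at 3.26 m, arm 2.894 m → moment R × 2.894 counterclockwise.
Setting net torque to zero: R × 2.894 = 1266 → R = 437 N.

R_B ≈ 437 N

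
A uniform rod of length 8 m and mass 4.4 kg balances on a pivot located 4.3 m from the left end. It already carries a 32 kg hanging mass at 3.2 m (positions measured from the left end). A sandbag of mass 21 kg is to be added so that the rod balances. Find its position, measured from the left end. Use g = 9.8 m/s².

x ≈ 6.04 m from the left end

About the pivot (at 4.3 m from the left end):
Beam weight: 4.4 × 9.8 = 43.12 N down at 4 m → arm 0.3 m, τ = 43.12 × 0.3 = 12.94 N·m counterclockwise.
Hanging mass: 32 × 9.8 = 313.6 N down at 3.2 m → arm 1.1 m, τ = 313.6 × 1.1 = 345 N·m counterclockwise.
Net moment of existing loads = 357.9 N·m counterclockwise.
The sandbag weighs 21 × 9.8 = 205.8 N and must supply an equal clockwise moment, so its lever arm about the pivot is 357.9 / 205.8 = 1.74 m.
That puts it at 4.3 + 1.74 = 6.04 m from the left end.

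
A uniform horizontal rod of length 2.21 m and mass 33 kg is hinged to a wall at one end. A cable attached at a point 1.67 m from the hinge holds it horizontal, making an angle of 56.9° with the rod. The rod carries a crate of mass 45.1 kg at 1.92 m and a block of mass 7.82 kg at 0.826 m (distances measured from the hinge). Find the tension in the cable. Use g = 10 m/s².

Sum moments about the hinge (the unknown hinge reaction has zero arm there).
Beam weight: 33 × 10 = 330 N down at 1.105 m → arm 1.105 m, τ = 330 × 1.105 = 364.6 N·m clockwise.
Crate: 45.1 × 10 = 451 N down at 1.92 m → arm 1.92 m, τ = 451 × 1.92 = 865.9 N·m clockwise.
Block: 7.82 × 10 = 78.2 N down at 0.826 m → arm 0.826 m, τ = 78.2 × 0.826 = 64.59 N·m clockwise.
Total clockwise load moment = 1295 N·m.
The cable tension T acts at 1.67 m; only its component perpendicular to the rod, T sinθ, produces torque. sin 56.9° = 0.8377.
Setting net torque to zero: T × 1.67 × 0.8377 = 1295 → T = 1295 / 1.399 = 926 N.

T ≈ 926 N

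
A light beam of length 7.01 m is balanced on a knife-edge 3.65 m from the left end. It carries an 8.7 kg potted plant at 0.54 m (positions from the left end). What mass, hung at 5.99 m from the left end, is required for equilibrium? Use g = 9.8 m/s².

About the knife-edge (at 3.65 m from the left end):
Potted plant: 8.7 × 9.8 = 85.26 N down at 0.54 m → arm 3.11 m, τ = 85.26 × 3.11 = 265.2 N·m counterclockwise.
Net moment of known loads = 265.2 N·m counterclockwise.
An unknown mass m at 5.99 m has arm 2.34 m; its moment is m·g·2.34 clockwise.
Setting net torque to zero: m × 9.8 × 2.34 = 265.2 → m = 265.2 / (9.8 × 2.34) = 11.6 kg.

m ≈ 11.6 kg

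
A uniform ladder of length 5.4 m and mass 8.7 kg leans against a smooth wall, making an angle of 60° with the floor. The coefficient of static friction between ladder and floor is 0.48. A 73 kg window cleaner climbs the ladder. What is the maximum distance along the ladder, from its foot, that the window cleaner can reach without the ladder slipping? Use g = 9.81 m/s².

Sum moments about the foot of the ladder (the floor normal and friction both act there and drop out).
Ladder weight 8.7×9.81 = 85.35 N acts at 2.7 m along the ladder; its horizontal arm is 2.7·cos60° = 1.35 m → τ = 115.2 N·m clockwise.
Window cleaner weight 73×9.81 = 716.1 N at distance d → arm d·cos60° → τ = 716.1·d·0.5 clockwise.
Wall normal N at the top has arm L sinθ = 4.677 m counterclockwise, so Στ = 0 gives N·4.677 = 115.2 + 358.1·d.
ΣFy = 0 ⇒ N_floor = 801.5 N, so the maximum friction is μ_s·N_floor = 0.48×801.5 = 384.7 N. ΣFx = 0 ⇒ N_wall = f, so at the slipping point N = 384.7 N.
Substituting: 384.7×4.677 = 115.2 + 358.1·d ⇒ d = (1799 − 115.2) / 358.1 = 4.7 m.

d ≈ 4.7 m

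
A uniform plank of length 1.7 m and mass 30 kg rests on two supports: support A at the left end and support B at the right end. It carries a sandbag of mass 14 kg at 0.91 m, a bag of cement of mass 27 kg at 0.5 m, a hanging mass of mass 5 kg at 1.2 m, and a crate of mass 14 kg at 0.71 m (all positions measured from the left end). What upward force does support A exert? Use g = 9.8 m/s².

R_A ≈ 492 N

Sum moments about support B (its reaction then has zero moment arm).
Beam weight: 30 × 9.8 = 294 N down at 0.85 m → arm 0.85 m, τ = 294 × 0.85 = 249.9 N·m counterclockwise.
Sandbag: 14 × 9.8 = 137.2 N down at 0.91 m → arm 0.79 m, τ = 137.2 × 0.79 = 108.4 N·m counterclockwise.
Bag of cement: 27 × 9.8 = 264.6 N down at 0.5 m → arm 1.2 m, τ = 264.6 × 1.2 = 317.5 N·m counterclockwise.
Hanging mass: 5 × 9.8 = 49 N down at 1.2 m → arm 0.5 m, τ = 49 × 0.5 = 24.5 N·m counterclockwise.
Crate: 14 × 9.8 = 137.2 N down at 0.71 m → arm 0.99 m, τ = 137.2 × 0.99 = 135.8 N·m counterclockwise.
Net load moment about support B = 836.1 N·m counterclockwise.
Reaction R at support A is upward at 0 m, arm 1.7 m → moment R × 1.7 clockwise.
Balancing moments: R × 1.7 = 836.1, giving R = 492 N.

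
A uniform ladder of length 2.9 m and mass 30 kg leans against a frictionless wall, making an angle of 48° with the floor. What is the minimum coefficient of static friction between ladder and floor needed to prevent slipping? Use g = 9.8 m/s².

About the foot of the ladder:
Ladder weight 30×9.8 = 294 N acts at 1.45 m along the ladder; its horizontal arm is 1.45·cos48° = 0.9702 m → τ = 285.2 N·m clockwise.
Wall normal N acts horizontally at the top; its moment arm is the height L sinθ = 2.9·sin48° = 2.155 m, counterclockwise.
For rotational equilibrium, N × 2.155 = 285.2, so N = 132.3 N.
ΣFx = 0 ⇒ f = N_wall = 132.3 N. ΣFy = 0 ⇒ N_floor = 294 N.
μ_min = f / N_floor = 132.3 / 294 = 0.45.

μ_min ≈ 0.45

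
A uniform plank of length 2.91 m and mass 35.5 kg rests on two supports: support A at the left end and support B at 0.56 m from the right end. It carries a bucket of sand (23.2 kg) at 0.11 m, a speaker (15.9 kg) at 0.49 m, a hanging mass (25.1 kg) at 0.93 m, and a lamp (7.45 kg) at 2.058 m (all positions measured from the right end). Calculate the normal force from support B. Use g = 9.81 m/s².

Sum moments about support A (its reaction then has zero moment arm).
Beam weight: 35.5 × 9.81 = 348.3 N down at 1.455 m → arm 1.455 m, τ = 348.3 × 1.455 = 506.8 N·m clockwise.
Bucket of sand: 23.2 × 9.81 = 227.6 N down at 0.11 m → arm 2.8 m, τ = 227.6 × 2.8 = 637.3 N·m clockwise.
Speaker: 15.9 × 9.81 = 156 N down at 0.49 m → arm 2.42 m, τ = 156 × 2.42 = 377.5 N·m clockwise.
Hanging mass: 25.1 × 9.81 = 246.2 N down at 0.93 m → arm 1.98 m, τ = 246.2 × 1.98 = 487.5 N·m clockwise.
Lamp: 7.45 × 9.81 = 73.08 N down at 2.058 m → arm 0.852 m, τ = 73.08 × 0.852 = 62.26 N·m clockwise.
Net load moment about support A = 2071 N·m clockwise.
Reaction R at support B is upward at 0.56 m, arm 2.35 m → moment R × 2.35 counterclockwise.
Balancing moments: R × 2.35 = 2071, giving R = 881 N.

R_B ≈ 881 N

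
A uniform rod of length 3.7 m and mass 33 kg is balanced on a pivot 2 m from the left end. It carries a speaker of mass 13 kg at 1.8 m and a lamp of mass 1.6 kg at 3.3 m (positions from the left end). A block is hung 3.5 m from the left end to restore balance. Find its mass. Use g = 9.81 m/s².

About the pivot (at 2 m from the left end):
Beam weight: 33 × 9.81 = 323.7 N down at 1.85 m → arm 0.15 m, τ = 323.7 × 0.15 = 48.55 N·m counterclockwise.
Speaker: 13 × 9.81 = 127.5 N down at 1.8 m → arm 0.2 m, τ = 127.5 × 0.2 = 25.5 N·m counterclockwise.
Lamp: 1.6 × 9.81 = 15.7 N down at 3.3 m → arm 1.3 m, τ = 15.7 × 1.3 = 20.41 N·m clockwise.
Net moment of known loads = 53.64 N·m counterclockwise.
An unknown mass m at 3.5 m has arm 1.5 m; its moment is m·g·1.5 clockwise.
Balancing moments: m × 9.81 × 1.5 = 53.64, giving m = 53.64 / (9.81 × 1.5) = 3.65 kg.

m ≈ 3.65 kg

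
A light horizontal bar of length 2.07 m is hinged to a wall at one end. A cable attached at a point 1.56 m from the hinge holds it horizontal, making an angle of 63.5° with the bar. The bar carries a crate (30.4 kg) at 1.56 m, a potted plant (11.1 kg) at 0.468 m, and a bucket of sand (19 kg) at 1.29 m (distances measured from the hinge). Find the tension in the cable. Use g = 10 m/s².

T ≈ 552 N

About the hinge:
Crate: 30.4 × 10 = 304 N down at 1.56 m → arm 1.56 m, τ = 304 × 1.56 = 474.2 N·m clockwise.
Potted plant: 11.1 × 10 = 111 N down at 0.468 m → arm 0.468 m, τ = 111 × 0.468 = 51.95 N·m clockwise.
Bucket of sand: 19 × 10 = 190 N down at 1.29 m → arm 1.29 m, τ = 190 × 1.29 = 245.1 N·m clockwise.
Total clockwise load moment = 771.2 N·m.
The cable tension T acts at 1.56 m; only its component perpendicular to the bar, T sinθ, produces torque. sin 63.5° = 0.8949.
Balancing moments: T × 1.56 × 0.8949 = 771.2, giving T = 771.2 / 1.396 = 552 N.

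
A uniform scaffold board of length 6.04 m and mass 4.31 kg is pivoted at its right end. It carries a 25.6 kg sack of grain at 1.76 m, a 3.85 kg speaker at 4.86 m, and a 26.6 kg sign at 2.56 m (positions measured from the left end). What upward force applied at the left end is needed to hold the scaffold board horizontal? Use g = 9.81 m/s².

Choose the right end as the axis so the unknown pivot reaction has zero arm there.
Beam weight: 4.31 × 9.81 = 42.28 N down at 3.02 m → arm 3.02 m, τ = 42.28 × 3.02 = 127.7 N·m counterclockwise.
Sack of grain: 25.6 × 9.81 = 251.1 N down at 1.76 m → arm 4.28 m, τ = 251.1 × 4.28 = 1075 N·m counterclockwise.
Speaker: 3.85 × 9.81 = 37.77 N down at 4.86 m → arm 1.18 m, τ = 37.77 × 1.18 = 44.57 N·m counterclockwise.
Sign: 26.6 × 9.81 = 260.9 N down at 2.56 m → arm 3.48 m, τ = 260.9 × 3.48 = 907.9 N·m counterclockwise.
Net moment of the loads = 2155 N·m counterclockwise.
The upward force F acts at the left end, arm 6.04 m, giving F × 6.04 clockwise.
For rotational equilibrium, F × 6.04 = 2155, so F = 2155 / 6.04 = 357 N.

F ≈ 357 N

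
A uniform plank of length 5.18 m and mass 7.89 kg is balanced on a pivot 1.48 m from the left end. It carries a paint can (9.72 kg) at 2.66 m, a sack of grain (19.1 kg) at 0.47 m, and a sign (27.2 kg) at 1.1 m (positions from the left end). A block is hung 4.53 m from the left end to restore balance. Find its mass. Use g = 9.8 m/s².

Take moments about the pivot (at 1.48 m from the left end).
Beam weight: 7.89 × 9.8 = 77.32 N down at 2.59 m → arm 1.11 m, τ = 77.32 × 1.11 = 85.83 N·m clockwise.
Paint can: 9.72 × 9.8 = 95.26 N down at 2.66 m → arm 1.18 m, τ = 95.26 × 1.18 = 112.4 N·m clockwise.
Sack of grain: 19.1 × 9.8 = 187.2 N down at 0.47 m → arm 1.01 m, τ = 187.2 × 1.01 = 189.1 N·m counterclockwise.
Sign: 27.2 × 9.8 = 266.6 N down at 1.1 m → arm 0.38 m, τ = 266.6 × 0.38 = 101.3 N·m counterclockwise.
Net moment of known loads = 92.17 N·m counterclockwise.
An unknown mass m at 4.53 m has arm 3.05 m; its moment is m·g·3.05 clockwise.
Setting net torque to zero: m × 9.8 × 3.05 = 92.17 → m = 92.17 / (9.8 × 3.05) = 3.08 kg.

m ≈ 3.08 kg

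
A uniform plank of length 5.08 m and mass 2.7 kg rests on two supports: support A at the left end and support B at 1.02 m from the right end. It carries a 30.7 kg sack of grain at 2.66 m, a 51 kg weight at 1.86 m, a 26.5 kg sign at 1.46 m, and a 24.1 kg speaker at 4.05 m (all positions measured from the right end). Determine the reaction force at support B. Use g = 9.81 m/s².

R_B ≈ 885 N

About support A:
Beam weight: 2.7 × 9.81 = 26.49 N down at 2.54 m → arm 2.54 m, τ = 26.49 × 2.54 = 67.28 N·m clockwise.
Sack of grain: 30.7 × 9.81 = 301.2 N down at 2.66 m → arm 2.42 m, τ = 301.2 × 2.42 = 728.9 N·m clockwise.
Weight: 51 × 9.81 = 500.3 N down at 1.86 m → arm 3.22 m, τ = 500.3 × 3.22 = 1611 N·m clockwise.
Sign: 26.5 × 9.81 = 260 N down at 1.46 m → arm 3.62 m, τ = 260 × 3.62 = 941.2 N·m clockwise.
Speaker: 24.1 × 9.81 = 236.4 N down at 4.05 m → arm 1.03 m, τ = 236.4 × 1.03 = 243.5 N·m clockwise.
Net load moment about support A = 3592 N·m clockwise.
Reaction R at support B is upward at 1.02 m, arm 4.06 m → moment R × 4.06 counterclockwise.
Στ = 0 ⇒ R × 4.06 = 3592 ⇒ R = 885 N.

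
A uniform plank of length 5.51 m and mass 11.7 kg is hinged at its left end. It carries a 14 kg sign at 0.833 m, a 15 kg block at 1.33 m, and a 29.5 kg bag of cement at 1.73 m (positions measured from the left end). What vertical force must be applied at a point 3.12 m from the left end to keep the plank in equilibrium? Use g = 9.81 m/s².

F ≈ 361 N

Sum moments about the left end (the unknown pivot reaction has zero arm there).
Beam weight: 11.7 × 9.81 = 114.8 N down at 2.755 m → arm 2.755 m, τ = 114.8 × 2.755 = 316.3 N·m clockwise.
Sign: 14 × 9.81 = 137.3 N down at 0.833 m → arm 0.833 m, τ = 137.3 × 0.833 = 114.4 N·m clockwise.
Block: 15 × 9.81 = 147.2 N down at 1.33 m → arm 1.33 m, τ = 147.2 × 1.33 = 195.8 N·m clockwise.
Bag of cement: 29.5 × 9.81 = 289.4 N down at 1.73 m → arm 1.73 m, τ = 289.4 × 1.73 = 500.7 N·m clockwise.
Net moment of the loads = 1127 N·m clockwise.
The upward force F acts at a point 3.12 m from the left end, arm 3.12 m, giving F × 3.12 counterclockwise.
Στ = 0 ⇒ F × 3.12 = 1127 ⇒ F = 1127 / 3.12 = 361 N.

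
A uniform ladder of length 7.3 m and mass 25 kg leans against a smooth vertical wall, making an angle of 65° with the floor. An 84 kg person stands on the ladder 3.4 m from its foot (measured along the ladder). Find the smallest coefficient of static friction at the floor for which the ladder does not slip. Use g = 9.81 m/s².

μ_min ≈ 0.221

Take moments about the foot of the ladder.
Ladder weight 25×9.81 = 245.2 N acts at 3.65 m along the ladder; its horizontal arm is 3.65·cos65° = 1.543 m → τ = 378.3 N·m clockwise.
Person: 84×9.81 = 824 N at 3.4 m → arm 1.437 m → τ = 1184 N·m clockwise.
Wall normal N acts horizontally at the top; its moment arm is the height L sinθ = 7.3·sin65° = 6.616 m, counterclockwise.
Στ = 0 ⇒ N × 6.616 = 1562 ⇒ N = 236.1 N.
ΣFx = 0 ⇒ f = N_wall = 236.1 N. ΣFy = 0 ⇒ N_floor = 1069 N.
μ_min = f / N_floor = 236.1 / 1069 = 0.221.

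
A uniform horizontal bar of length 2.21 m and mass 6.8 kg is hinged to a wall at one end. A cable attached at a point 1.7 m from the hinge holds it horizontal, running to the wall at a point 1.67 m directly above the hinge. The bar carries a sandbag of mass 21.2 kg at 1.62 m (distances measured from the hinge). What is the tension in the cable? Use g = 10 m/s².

Take moments about the hinge.
Beam weight: 6.8 × 10 = 68 N down at 1.105 m → arm 1.105 m, τ = 68 × 1.105 = 75.14 N·m clockwise.
Sandbag: 21.2 × 10 = 212 N down at 1.62 m → arm 1.62 m, τ = 212 × 1.62 = 343.4 N·m clockwise.
Total clockwise load moment = 418.5 N·m.
The cable tension T acts at 1.7 m; only its component perpendicular to the bar, T sinθ, produces torque. sinθ = h/√(h²+d²) = 1.67/√(1.67²+1.7²) = 0.7008.
Στ = 0 ⇒ T × 1.7 × 0.7008 = 418.5 ⇒ T = 418.5 / 1.191 = 351 N.

T ≈ 351 N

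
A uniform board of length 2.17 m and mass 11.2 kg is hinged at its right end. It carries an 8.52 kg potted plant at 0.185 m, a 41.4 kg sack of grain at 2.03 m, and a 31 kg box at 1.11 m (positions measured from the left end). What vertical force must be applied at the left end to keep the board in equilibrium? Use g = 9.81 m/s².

F ≈ 306 N

About the right end:
Beam weight: 11.2 × 9.81 = 109.9 N down at 1.085 m → arm 1.085 m, τ = 109.9 × 1.085 = 119.2 N·m counterclockwise.
Potted plant: 8.52 × 9.81 = 83.58 N down at 0.185 m → arm 1.985 m, τ = 83.58 × 1.985 = 165.9 N·m counterclockwise.
Sack of grain: 41.4 × 9.81 = 406.1 N down at 2.03 m → arm 0.14 m, τ = 406.1 × 0.14 = 56.85 N·m counterclockwise.
Box: 31 × 9.81 = 304.1 N down at 1.11 m → arm 1.06 m, τ = 304.1 × 1.06 = 322.3 N·m counterclockwise.
Net moment of the loads = 664.2 N·m counterclockwise.
The upward force F acts at the left end, arm 2.17 m, giving F × 2.17 clockwise.
For rotational equilibrium, F × 2.17 = 664.2, so F = 664.2 / 2.17 = 306 N.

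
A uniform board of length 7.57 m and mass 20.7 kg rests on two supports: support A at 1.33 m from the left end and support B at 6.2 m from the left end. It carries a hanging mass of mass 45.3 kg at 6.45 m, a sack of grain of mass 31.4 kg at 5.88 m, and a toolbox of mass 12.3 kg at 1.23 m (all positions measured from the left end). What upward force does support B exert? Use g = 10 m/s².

R_B ≈ 871 N

Take moments about support A.
Beam weight: 20.7 × 10 = 207 N down at 3.785 m → arm 2.455 m, τ = 207 × 2.455 = 508.2 N·m clockwise.
Hanging mass: 45.3 × 10 = 453 N down at 6.45 m → arm 5.12 m, τ = 453 × 5.12 = 2319 N·m clockwise.
Sack of grain: 31.4 × 10 = 314 N down at 5.88 m → arm 4.55 m, τ = 314 × 4.55 = 1429 N·m clockwise.
Toolbox: 12.3 × 10 = 123 N down at 1.23 m → arm 0.1 m, τ = 123 × 0.1 = 12.3 N·m counterclockwise.
Net load moment about support A = 4244 N·m clockwise.
Reaction R at support B is upward at 6.2 m, arm 4.87 m → moment R × 4.87 counterclockwise.
Στ = 0 ⇒ R × 4.87 = 4244 ⇒ R = 871 N.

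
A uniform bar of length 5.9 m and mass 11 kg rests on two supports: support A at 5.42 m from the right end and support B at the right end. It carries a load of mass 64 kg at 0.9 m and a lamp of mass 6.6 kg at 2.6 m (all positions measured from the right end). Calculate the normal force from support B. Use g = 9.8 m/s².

R_B ≈ 606 N

Choose support A as the axis so its reaction then has zero moment arm.
Beam weight: 11 × 9.8 = 107.8 N down at 2.95 m → arm 2.47 m, τ = 107.8 × 2.47 = 266.3 N·m clockwise.
Load: 64 × 9.8 = 627.2 N down at 0.9 m → arm 4.52 m, τ = 627.2 × 4.52 = 2835 N·m clockwise.
Lamp: 6.6 × 9.8 = 64.68 N down at 2.6 m → arm 2.82 m, τ = 64.68 × 2.82 = 182.4 N·m clockwise.
Net load moment about support A = 3284 N·m clockwise.
Reaction R at support B is upward at 0 m, arm 5.42 m → moment R × 5.42 counterclockwise.
Στ = 0 ⇒ R × 5.42 = 3284 ⇒ R = 606 N.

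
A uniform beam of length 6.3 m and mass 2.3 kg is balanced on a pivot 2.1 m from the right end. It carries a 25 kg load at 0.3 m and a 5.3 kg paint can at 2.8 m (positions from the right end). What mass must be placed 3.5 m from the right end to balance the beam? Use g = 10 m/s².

m ≈ 27.8 kg

Take moments about the pivot (at 2.1 m from the right end).
Beam weight: 2.3 × 10 = 23 N down at 3.15 m → arm 1.05 m, τ = 23 × 1.05 = 24.15 N·m counterclockwise.
Load: 25 × 10 = 250 N down at 0.3 m → arm 1.8 m, τ = 250 × 1.8 = 450 N·m clockwise.
Paint can: 5.3 × 10 = 53 N down at 2.8 m → arm 0.7 m, τ = 53 × 0.7 = 37.1 N·m counterclockwise.
Net moment of known loads = 388.8 N·m clockwise.
An unknown mass m at 3.5 m has arm 1.4 m; its moment is m·g·1.4 counterclockwise.
Setting net torque to zero: m × 10 × 1.4 = 388.8 → m = 388.8 / (10 × 1.4) = 27.8 kg.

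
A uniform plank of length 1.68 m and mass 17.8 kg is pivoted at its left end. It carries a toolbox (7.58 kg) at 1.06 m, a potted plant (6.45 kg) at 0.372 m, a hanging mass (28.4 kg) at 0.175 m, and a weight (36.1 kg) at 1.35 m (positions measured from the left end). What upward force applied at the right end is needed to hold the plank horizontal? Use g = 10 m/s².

About the left end:
Beam weight: 17.8 × 10 = 178 N down at 0.84 m → arm 0.84 m, τ = 178 × 0.84 = 149.5 N·m clockwise.
Toolbox: 7.58 × 10 = 75.8 N down at 1.06 m → arm 1.06 m, τ = 75.8 × 1.06 = 80.35 N·m clockwise.
Potted plant: 6.45 × 10 = 64.5 N down at 0.372 m → arm 0.372 m, τ = 64.5 × 0.372 = 23.99 N·m clockwise.
Hanging mass: 28.4 × 10 = 284 N down at 0.175 m → arm 0.175 m, τ = 284 × 0.175 = 49.7 N·m clockwise.
Weight: 36.1 × 10 = 361 N down at 1.35 m → arm 1.35 m, τ = 361 × 1.35 = 487.4 N·m clockwise.
Net moment of the loads = 790.9 N·m clockwise.
The upward force F acts at the right end, arm 1.68 m, giving F × 1.68 counterclockwise.
For rotational equilibrium, F × 1.68 = 790.9, so F = 790.9 / 1.68 = 471 N.

F ≈ 471 N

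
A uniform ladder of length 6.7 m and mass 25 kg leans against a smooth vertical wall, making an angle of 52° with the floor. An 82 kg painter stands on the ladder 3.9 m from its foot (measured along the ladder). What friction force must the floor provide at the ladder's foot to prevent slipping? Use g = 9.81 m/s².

Take moments about the foot of the ladder.
Ladder weight 25×9.81 = 245.2 N acts at 3.35 m along the ladder; its horizontal arm is 3.35·cos52° = 2.062 m → τ = 505.6 N·m clockwise.
Painter: 82×9.81 = 804.4 N at 3.9 m → arm 2.401 m → τ = 1931 N·m clockwise.
Wall normal N acts horizontally at the top; its moment arm is the height L sinθ = 6.7·sin52° = 5.28 m, counterclockwise.
For rotational equilibrium, N × 5.28 = 2437, so N = 462 N.
ΣFx = 0: friction at the foot balances the wall's push, so f = N_wall = 462 N.

f ≈ 462 N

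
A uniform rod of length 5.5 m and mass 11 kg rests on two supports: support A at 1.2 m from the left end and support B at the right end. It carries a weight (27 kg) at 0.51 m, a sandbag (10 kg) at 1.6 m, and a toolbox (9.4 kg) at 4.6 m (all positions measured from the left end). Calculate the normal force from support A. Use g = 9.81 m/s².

R_A ≈ 485 N

Sum moments about support B (its reaction then has zero moment arm).
Beam weight: 11 × 9.81 = 107.9 N down at 2.75 m → arm 2.75 m, τ = 107.9 × 2.75 = 296.7 N·m counterclockwise.
Weight: 27 × 9.81 = 264.9 N down at 0.51 m → arm 4.99 m, τ = 264.9 × 4.99 = 1322 N·m counterclockwise.
Sandbag: 10 × 9.81 = 98.1 N down at 1.6 m → arm 3.9 m, τ = 98.1 × 3.9 = 382.6 N·m counterclockwise.
Toolbox: 9.4 × 9.81 = 92.21 N down at 4.6 m → arm 0.9 m, τ = 92.21 × 0.9 = 82.99 N·m counterclockwise.
Net load moment about support B = 2084 N·m counterclockwise.
Reaction R at support A is upward at 1.2 m, arm 4.3 m → moment R × 4.3 clockwise.
Στ = 0 ⇒ R × 4.3 = 2084 ⇒ R = 485 N.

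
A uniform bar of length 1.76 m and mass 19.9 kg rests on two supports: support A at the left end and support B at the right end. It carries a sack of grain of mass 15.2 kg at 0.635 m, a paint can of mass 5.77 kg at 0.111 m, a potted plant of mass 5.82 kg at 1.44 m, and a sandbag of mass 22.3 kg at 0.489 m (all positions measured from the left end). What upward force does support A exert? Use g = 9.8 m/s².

R_A ≈ 414 N

Sum moments about support B (its reaction then has zero moment arm).
Beam weight: 19.9 × 9.8 = 195 N down at 0.88 m → arm 0.88 m, τ = 195 × 0.88 = 171.6 N·m counterclockwise.
Sack of grain: 15.2 × 9.8 = 149 N down at 0.635 m → arm 1.125 m, τ = 149 × 1.125 = 167.6 N·m counterclockwise.
Paint can: 5.77 × 9.8 = 56.55 N down at 0.111 m → arm 1.649 m, τ = 56.55 × 1.649 = 93.25 N·m counterclockwise.
Potted plant: 5.82 × 9.8 = 57.04 N down at 1.44 m → arm 0.32 m, τ = 57.04 × 0.32 = 18.25 N·m counterclockwise.
Sandbag: 22.3 × 9.8 = 218.5 N down at 0.489 m → arm 1.271 m, τ = 218.5 × 1.271 = 277.7 N·m counterclockwise.
Net load moment about support B = 728.4 N·m counterclockwise.
Reaction R at support A is upward at 0 m, arm 1.76 m → moment R × 1.76 clockwise.
Στ = 0 ⇒ R × 1.76 = 728.4 ⇒ R = 414 N.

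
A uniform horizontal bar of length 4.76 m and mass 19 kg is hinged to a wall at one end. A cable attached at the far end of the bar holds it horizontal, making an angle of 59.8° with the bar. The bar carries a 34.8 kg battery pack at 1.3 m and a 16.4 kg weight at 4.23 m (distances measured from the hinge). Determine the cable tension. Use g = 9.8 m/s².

Taking torques about the hinge:
Beam weight: 19 × 9.8 = 186.2 N down at 2.38 m → arm 2.38 m, τ = 186.2 × 2.38 = 443.2 N·m clockwise.
Battery pack: 34.8 × 9.8 = 341 N down at 1.3 m → arm 1.3 m, τ = 341 × 1.3 = 443.3 N·m clockwise.
Weight: 16.4 × 9.8 = 160.7 N down at 4.23 m → arm 4.23 m, τ = 160.7 × 4.23 = 679.8 N·m clockwise.
Total clockwise load moment = 1566 N·m.
The cable tension T acts at 4.76 m; only its component perpendicular to the bar, T sinθ, produces torque. sin 59.8° = 0.8643.
For rotational equilibrium, T × 4.76 × 0.8643 = 1566, so T = 1566 / 4.114 = 381 N.

T ≈ 381 N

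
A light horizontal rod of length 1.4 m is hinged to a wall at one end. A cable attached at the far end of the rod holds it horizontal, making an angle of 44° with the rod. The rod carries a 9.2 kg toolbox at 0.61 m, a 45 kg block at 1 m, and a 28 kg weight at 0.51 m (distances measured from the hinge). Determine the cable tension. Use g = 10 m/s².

T ≈ 667 N

Sum moments about the hinge (the unknown hinge reaction has zero arm there).
Toolbox: 9.2 × 10 = 92 N down at 0.61 m → arm 0.61 m, τ = 92 × 0.61 = 56.12 N·m clockwise.
Block: 45 × 10 = 450 N down at 1 m → arm 1 m, τ = 450 × 1 = 450 N·m clockwise.
Weight: 28 × 10 = 280 N down at 0.51 m → arm 0.51 m, τ = 280 × 0.51 = 142.8 N·m clockwise.
Total clockwise load moment = 648.9 N·m.
The cable tension T acts at 1.4 m; only its component perpendicular to the rod, T sinθ, produces torque. sin 44° = 0.6947.
Balancing moments: T × 1.4 × 0.6947 = 648.9, giving T = 648.9 / 0.9726 = 667 N.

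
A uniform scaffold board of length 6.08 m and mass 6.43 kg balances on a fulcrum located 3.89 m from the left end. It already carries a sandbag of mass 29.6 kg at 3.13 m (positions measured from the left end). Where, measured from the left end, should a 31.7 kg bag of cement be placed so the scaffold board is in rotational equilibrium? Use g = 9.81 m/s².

x ≈ 4.77 m from the left end

Taking torques about the fulcrum (at 3.89 m from the left end):
Beam weight: 6.43 × 9.81 = 63.08 N down at 3.04 m → arm 0.85 m, τ = 63.08 × 0.85 = 53.62 N·m counterclockwise.
Sandbag: 29.6 × 9.81 = 290.4 N down at 3.13 m → arm 0.76 m, τ = 290.4 × 0.76 = 220.7 N·m counterclockwise.
Net moment of existing loads = 274.3 N·m counterclockwise.
The bag of cement weighs 31.7 × 9.81 = 311 N and must supply an equal clockwise moment, so its lever arm about the fulcrum is 274.3 / 311 = 0.882 m.
That puts it at 3.89 + 0.882 = 4.77 m from the left end.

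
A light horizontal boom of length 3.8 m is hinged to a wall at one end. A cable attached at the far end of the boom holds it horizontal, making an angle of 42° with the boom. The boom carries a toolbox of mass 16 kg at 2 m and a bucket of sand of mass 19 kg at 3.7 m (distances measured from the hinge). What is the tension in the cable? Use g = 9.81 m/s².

Choose the hinge as the axis so the unknown hinge reaction has zero arm there.
Toolbox: 16 × 9.81 = 157 N down at 2 m → arm 2 m, τ = 157 × 2 = 314 N·m clockwise.
Bucket of sand: 19 × 9.81 = 186.4 N down at 3.7 m → arm 3.7 m, τ = 186.4 × 3.7 = 689.7 N·m clockwise.
Total clockwise load moment = 1004 N·m.
The cable tension T acts at 3.8 m; only its component perpendicular to the boom, T sinθ, produces torque. sin 42° = 0.6691.
Στ = 0 ⇒ T × 3.8 × 0.6691 = 1004 ⇒ T = 1004 / 2.543 = 395 N.

T ≈ 395 N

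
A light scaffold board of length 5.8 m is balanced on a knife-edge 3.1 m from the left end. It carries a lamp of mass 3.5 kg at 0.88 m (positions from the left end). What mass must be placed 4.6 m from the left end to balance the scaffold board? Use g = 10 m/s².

Taking torques about the knife-edge (at 3.1 m from the left end):
Lamp: 3.5 × 10 = 35 N down at 0.88 m → arm 2.22 m, τ = 35 × 2.22 = 77.7 N·m counterclockwise.
Net moment of known loads = 77.7 N·m counterclockwise.
An unknown mass m at 4.6 m has arm 1.5 m; its moment is m·g·1.5 clockwise.
For rotational equilibrium, m × 10 × 1.5 = 77.7, so m = 77.7 / (10 × 1.5) = 5.18 kg.

m ≈ 5.18 kg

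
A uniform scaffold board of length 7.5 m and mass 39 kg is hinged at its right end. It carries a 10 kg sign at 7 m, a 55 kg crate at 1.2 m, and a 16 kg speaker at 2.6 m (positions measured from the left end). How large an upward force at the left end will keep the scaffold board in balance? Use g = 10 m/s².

F ≈ 768 N

About the right end:
Beam weight: 39 × 10 = 390 N down at 3.75 m → arm 3.75 m, τ = 390 × 3.75 = 1462 N·m counterclockwise.
Sign: 10 × 10 = 100 N down at 7 m → arm 0.5 m, τ = 100 × 0.5 = 50 N·m counterclockwise.
Crate: 55 × 10 = 550 N down at 1.2 m → arm 6.3 m, τ = 550 × 6.3 = 3465 N·m counterclockwise.
Speaker: 16 × 10 = 160 N down at 2.6 m → arm 4.9 m, τ = 160 × 4.9 = 784 N·m counterclockwise.
Net moment of the loads = 5761 N·m counterclockwise.
The upward force F acts at the left end, arm 7.5 m, giving F × 7.5 clockwise.
For rotational equilibrium, F × 7.5 = 5761, so F = 5761 / 7.5 = 768 N.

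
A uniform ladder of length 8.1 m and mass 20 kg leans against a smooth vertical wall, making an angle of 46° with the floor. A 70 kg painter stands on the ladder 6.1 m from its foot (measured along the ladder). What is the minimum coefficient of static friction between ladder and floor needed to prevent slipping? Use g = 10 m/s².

μ_min ≈ 0.673

About the foot of the ladder:
Ladder weight 20×10 = 200 N acts at 4.05 m along the ladder; its horizontal arm is 4.05·cos46° = 2.813 m → τ = 562.6 N·m clockwise.
Painter: 70×10 = 700 N at 6.1 m → arm 4.237 m → τ = 2966 N·m clockwise.
Wall normal N acts horizontally at the top; its moment arm is the height L sinθ = 8.1·sin46° = 5.827 m, counterclockwise.
Στ = 0 ⇒ N × 5.827 = 3529 ⇒ N = 605.6 N.
ΣFx = 0 ⇒ f = N_wall = 605.6 N. ΣFy = 0 ⇒ N_floor = 900 N.
μ_min = f / N_floor = 605.6 / 900 = 0.673.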